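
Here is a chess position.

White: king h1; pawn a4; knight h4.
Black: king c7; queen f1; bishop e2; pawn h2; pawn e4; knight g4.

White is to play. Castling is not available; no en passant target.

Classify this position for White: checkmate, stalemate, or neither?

White to move; white king on h1.
In check: yes, from the black queen on f1.
King squares — g1: attacked by Qf1; g2: attacked by Qf1; h2: attacked by Ng4.
Legal moves for White: none.
In check with no legal moves → checkmate.

checkmate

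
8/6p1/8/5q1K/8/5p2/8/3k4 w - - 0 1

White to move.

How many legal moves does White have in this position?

1

White to move; king on h5.
In check: yes, from the black queen on f5.
Legal moves: Kh4.
Count: 1.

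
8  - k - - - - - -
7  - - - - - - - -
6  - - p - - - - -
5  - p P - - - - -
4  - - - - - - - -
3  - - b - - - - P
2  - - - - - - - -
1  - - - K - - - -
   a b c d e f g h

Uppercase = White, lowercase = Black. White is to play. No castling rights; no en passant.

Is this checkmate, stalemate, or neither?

neither

White to move; white king on d1.
In check: no.
Legal moves for White: Ke2, Kc2, Kc1, h4.
White has 4 legal moves and is not in check → neither.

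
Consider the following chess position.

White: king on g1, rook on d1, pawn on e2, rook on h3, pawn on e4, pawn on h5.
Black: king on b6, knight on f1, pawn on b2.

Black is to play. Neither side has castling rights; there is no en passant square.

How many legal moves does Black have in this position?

Black to move; king on b6.
In check: no.
Legal moves: Kc7, Kb7, Ka7, Kc6, Ka6, Kc5, Kb5, Ka5, Ng3, Ne3, Nh2, Nd2, b1=Q, b1=R, b1=B, b1=N.
Count: 16.

16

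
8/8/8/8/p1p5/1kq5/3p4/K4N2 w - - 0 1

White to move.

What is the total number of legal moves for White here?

1

White to move; king on a1.
In check: yes, from the black queen on c3.
Legal moves: Kb1.
Count: 1.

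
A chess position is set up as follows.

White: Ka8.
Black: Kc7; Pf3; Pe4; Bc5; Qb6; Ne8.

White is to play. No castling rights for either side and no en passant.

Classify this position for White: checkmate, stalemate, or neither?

stalemate

White to move; white king on a8.
In check: no.
King squares — a7: attacked by Qb6; b7: attacked by Qb6; b8: attacked by Qb6.
Legal moves for White: none.
Not in check and no legal moves → stalemate.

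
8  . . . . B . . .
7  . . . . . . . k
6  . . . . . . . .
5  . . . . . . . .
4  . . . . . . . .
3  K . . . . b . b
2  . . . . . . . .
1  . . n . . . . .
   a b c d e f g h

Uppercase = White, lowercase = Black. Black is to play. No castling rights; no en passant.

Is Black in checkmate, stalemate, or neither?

Black to move; black king on h7.
In check: no.
Legal moves for Black include: Kh8, Kg8, Kg7, Kh6, Bc8, Bd7, Be6, Bf5, Bhg4, Bhg2, Bf1, Ba8, Bb7, Bc6, Bh5, Bd5, Bfg4, Be4, ... (list truncated; more exist).
Black has legal moves and is not in check → neither.

neither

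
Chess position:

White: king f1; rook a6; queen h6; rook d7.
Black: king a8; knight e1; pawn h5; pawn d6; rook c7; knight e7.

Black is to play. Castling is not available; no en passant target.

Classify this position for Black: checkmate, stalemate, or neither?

neither

Black to move; black king on a8.
In check: yes, from the white rook on a6.
Legal moves for Black: Kb8, Kb7, Ra7.
Black is in check but has 3 legal moves → neither.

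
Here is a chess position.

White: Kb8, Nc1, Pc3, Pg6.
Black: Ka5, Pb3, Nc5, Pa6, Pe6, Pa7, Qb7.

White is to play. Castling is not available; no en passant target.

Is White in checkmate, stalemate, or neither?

checkmate

White to move; white king on b8.
In check: yes, from the black queen on b7.
King squares — a7: attacked by Qb7; b7: attacked by Nc5; c7: attacked by Qb7; a8: attacked by Qb7; c8: attacked by Qb7.
Legal moves for White: none.
In check with no legal moves → checkmate.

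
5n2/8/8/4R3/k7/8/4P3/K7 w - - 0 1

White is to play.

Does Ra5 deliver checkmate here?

After Ra5: black king on a4; in check: yes, from the white rook on a5.
Black has 3 legal replies: Kxa5, Kb4, Kb3.
In check but a legal move exists → not checkmate.

no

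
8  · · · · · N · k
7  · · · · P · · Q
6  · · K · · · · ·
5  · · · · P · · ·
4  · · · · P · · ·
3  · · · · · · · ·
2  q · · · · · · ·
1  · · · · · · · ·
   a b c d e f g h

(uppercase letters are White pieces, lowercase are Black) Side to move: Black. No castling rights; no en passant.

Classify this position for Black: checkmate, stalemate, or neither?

checkmate

Black to move; black king on h8.
In check: yes, from the white queen on h7.
King squares — g7: attacked by Qh7; h7: attacked by Nf8; g8: attacked by Qh7.
Legal moves for Black: none.
In check with no legal moves → checkmate.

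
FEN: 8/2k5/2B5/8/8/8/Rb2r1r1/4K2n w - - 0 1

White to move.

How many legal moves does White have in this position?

2

White to move; king on e1.
In check: yes, from the black rook on e2.
Legal moves: Kf1, Kd1.
Count: 2.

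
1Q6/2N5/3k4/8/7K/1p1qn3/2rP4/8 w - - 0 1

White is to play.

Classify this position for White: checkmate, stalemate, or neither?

neither

White to move; white king on h4.
In check: no.
Legal moves for White include: Qh8, Qg8, Qf8+, Qe8, Qd8+, Qc8, Qa8, Qb7, Qa7, Qb6+, Qb5, Qb4+, Qxb3, Ne8+, Na8+, Ne6+, Na6+, Nd5+, ... (list truncated; more exist).
White has legal moves and is not in check → neither.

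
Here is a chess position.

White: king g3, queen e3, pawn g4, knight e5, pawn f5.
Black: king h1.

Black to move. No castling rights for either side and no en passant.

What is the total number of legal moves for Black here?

Black to move; king on h1.
In check: no.
Legal moves: none.
Count: 0.

0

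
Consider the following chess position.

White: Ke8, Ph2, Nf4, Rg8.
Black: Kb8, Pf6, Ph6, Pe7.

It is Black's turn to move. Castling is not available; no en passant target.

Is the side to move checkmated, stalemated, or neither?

Black to move; black king on b8.
In check: no.
Legal moves for Black: Kc8, Ka8, Kc7, Kb7, Ka7, e6, h5, f5, e5.
Black has 9 legal moves and is not in check → neither.

neither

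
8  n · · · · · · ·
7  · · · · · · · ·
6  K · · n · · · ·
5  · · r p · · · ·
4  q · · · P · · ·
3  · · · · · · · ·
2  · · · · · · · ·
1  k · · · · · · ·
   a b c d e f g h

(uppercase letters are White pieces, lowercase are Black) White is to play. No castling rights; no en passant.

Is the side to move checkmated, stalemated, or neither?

White to move; white king on a6.
In check: yes, from the black queen on a4.
King squares — a5: attacked by Qa4; b5: attacked by Qa4; b6: attacked by Na8; a7: attacked by Qa4; b7: attacked by Nd6.
Legal moves for White: none.
In check with no legal moves → checkmate.

checkmate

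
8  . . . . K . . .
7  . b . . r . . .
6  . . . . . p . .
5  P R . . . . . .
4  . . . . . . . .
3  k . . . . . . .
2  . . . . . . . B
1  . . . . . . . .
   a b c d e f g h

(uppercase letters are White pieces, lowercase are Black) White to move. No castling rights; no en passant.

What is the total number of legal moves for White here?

3

White to move; king on e8.
In check: yes, from the black rook on e7.
Legal moves: Kf8, Kd8, Kxe7.
Count: 3.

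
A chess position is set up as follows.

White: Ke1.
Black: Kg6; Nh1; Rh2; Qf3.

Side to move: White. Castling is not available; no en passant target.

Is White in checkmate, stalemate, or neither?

stalemate

White to move; white king on e1.
In check: no.
King squares — d1: attacked by Qf3; f1: attacked by Qf3; d2: attacked by Rh2; e2: attacked by Rh2; f2: attacked by Nh1.
Legal moves for White: none.
Not in check and no legal moves → stalemate.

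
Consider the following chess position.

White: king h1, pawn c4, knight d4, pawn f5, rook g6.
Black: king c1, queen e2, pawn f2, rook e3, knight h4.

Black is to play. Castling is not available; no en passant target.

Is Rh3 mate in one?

After Rh3: white king on h1; in check: yes, from the black rook on h3.
King squares — g1: attacked by Pf2; g2: attacked by Nh4; h2: attacked by Rh3.
White has no legal moves → checkmate.

yes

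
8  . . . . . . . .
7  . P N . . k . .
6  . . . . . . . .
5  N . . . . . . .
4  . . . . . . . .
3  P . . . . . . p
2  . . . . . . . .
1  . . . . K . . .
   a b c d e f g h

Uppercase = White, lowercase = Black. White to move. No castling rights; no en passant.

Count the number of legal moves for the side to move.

19

White to move; king on e1.
In check: no.
Legal moves: Ne8, Na8, Ne6, Na6, Nd5, Nb5, Nc6, Nc4, Nb3, Kf2, Ke2, Kd2, Kf1, Kd1, b8=Q, b8=R, b8=B, b8=N, a4.
Count: 19.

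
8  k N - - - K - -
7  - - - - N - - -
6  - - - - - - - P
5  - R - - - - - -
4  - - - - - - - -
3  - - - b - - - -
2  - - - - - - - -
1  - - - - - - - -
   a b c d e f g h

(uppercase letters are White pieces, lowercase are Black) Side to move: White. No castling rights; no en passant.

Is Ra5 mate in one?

no

After Ra5: black king on a8; in check: yes, from the white rook on a5.
Black has 3 legal replies: Kxb8, Kb7, Ba6.
In check but a legal move exists → not checkmate.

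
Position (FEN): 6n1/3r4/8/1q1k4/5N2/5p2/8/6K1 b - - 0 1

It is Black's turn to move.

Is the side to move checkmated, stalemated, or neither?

Black to move; black king on d5.
In check: yes, from the white knight on f4.
Legal moves for Black: Kd6, Kc6, Ke5, Kc5, Ke4, Kd4, Kc4.
Black is in check but has 7 legal moves → neither.

neither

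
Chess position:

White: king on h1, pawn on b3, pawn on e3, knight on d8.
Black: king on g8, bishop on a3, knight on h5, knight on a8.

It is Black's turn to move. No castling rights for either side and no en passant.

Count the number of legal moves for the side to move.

17

Black to move; king on g8.
In check: no.
Legal moves: Kh8, Kf8, Kh7, Kg7, Nc7, Nb6, Ng7, Nf6, Nf4, Ng3+, Bf8, Be7, Bd6, Bc5, Bb4, Bb2, Bc1.
Count: 17.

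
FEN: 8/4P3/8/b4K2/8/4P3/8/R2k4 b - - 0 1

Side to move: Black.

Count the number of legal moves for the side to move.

3

Black to move; king on d1.
In check: yes, from the white rook on a1.
Legal moves: Ke2, Kd2, Kc2.
Count: 3.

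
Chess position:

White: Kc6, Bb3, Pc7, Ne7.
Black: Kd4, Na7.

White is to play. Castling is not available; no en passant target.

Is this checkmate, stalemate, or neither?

neither

White to move; white king on c6.
In check: yes, from the black knight on a7.
Legal moves for White: Kd7, Kb7, Kd6, Kb6.
White is in check but has 4 legal moves → neither.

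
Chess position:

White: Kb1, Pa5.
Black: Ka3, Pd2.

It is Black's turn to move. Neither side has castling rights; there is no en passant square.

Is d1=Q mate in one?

After d1=Q: white king on b1; in check: yes, from the black queen on d1.
King squares — a1: attacked by Qd1; c1: attacked by Qd1; a2: attacked by Ka3; b2: attacked by Ka3; c2: attacked by Qd1.
White has no legal moves → checkmate.

yes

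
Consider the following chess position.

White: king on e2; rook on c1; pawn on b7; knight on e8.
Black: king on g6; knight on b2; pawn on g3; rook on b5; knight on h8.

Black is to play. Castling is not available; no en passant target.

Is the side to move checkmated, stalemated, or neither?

neither

Black to move; black king on g6.
In check: no.
Legal moves for Black include: Nf7, Kh7, Kf7, Kh6, Kh5, Kg5, Kf5, Rxb7, Rb6, Rh5, Rg5, Rf5, Re5+, Rd5, Rc5, Ra5, Rb4, Rb3, ... (list truncated; more exist).
Black has legal moves and is not in check → neither.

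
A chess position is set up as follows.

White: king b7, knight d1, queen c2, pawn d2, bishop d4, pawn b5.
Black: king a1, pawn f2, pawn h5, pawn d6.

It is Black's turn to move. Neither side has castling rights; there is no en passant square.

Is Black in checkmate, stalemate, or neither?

Black to move; black king on a1.
In check: yes, from the white bishop on d4.
King squares — b1: attacked by Qc2; a2: attacked by Qc2; b2: attacked by Nd1.
Legal moves for Black: none.
In check with no legal moves → checkmate.

checkmate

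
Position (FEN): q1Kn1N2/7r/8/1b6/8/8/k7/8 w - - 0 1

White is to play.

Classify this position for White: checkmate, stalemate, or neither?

checkmate

White to move; white king on c8.
In check: yes, from the black queen on a8.
King squares — b7: attacked by Rh7; c7: attacked by Rh7; d7: attacked by Bb5; b8: attacked by Qa8; d8: attacked by Qa8.
Legal moves for White: none.
In check with no legal moves → checkmate.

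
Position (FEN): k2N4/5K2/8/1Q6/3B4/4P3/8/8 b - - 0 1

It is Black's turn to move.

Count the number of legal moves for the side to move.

Black to move; king on a8.
In check: no.
Legal moves: none.
Count: 0.

0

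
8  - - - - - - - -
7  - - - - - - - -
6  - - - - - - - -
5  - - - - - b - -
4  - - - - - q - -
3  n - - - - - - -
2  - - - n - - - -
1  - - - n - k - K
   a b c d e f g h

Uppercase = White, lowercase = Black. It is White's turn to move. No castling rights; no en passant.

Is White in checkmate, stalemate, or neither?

White to move; white king on h1.
In check: no.
King squares — g1: attacked by Kf1; g2: attacked by Kf1; h2: attacked by Qf4.
Legal moves for White: none.
Not in check and no legal moves → stalemate.

stalemate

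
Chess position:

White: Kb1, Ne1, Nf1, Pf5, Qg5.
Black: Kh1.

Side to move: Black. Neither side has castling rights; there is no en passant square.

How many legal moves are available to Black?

Black to move; king on h1.
In check: no.
Legal moves: none.
Count: 0.

0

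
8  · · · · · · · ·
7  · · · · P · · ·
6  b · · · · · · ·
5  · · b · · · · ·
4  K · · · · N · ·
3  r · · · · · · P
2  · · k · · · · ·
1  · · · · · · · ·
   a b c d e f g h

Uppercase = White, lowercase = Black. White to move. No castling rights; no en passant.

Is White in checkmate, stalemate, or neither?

White to move; white king on a4.
In check: yes, from the black rook on a3.
King squares — a3: attacked by Bc5; b3: attacked by Kc2; b4: attacked by Bc5; a5: attacked by Ra3; b5: attacked by Ba6.
Legal moves for White: none.
In check with no legal moves → checkmate.

checkmate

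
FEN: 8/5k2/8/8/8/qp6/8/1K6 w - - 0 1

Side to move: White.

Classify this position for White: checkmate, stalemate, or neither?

stalemate

White to move; white king on b1.
In check: no.
King squares — a1: attacked by Qa3; c1: attacked by Qa3; a2: attacked by Qa3; b2: attacked by Qa3; c2: attacked by Pb3.
Legal moves for White: none.
Not in check and no legal moves → stalemate.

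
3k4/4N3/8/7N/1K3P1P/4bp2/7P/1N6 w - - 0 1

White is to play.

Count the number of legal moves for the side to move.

White to move; king on b4.
In check: no.
Legal moves: Ng8, Nc8, Ng6, Nc6+, Nf5, Nd5, Ng7, Nf6, Ng3, Kb5, Ka5, Kc4, Ka4, Kc3, Kb3, Ka3, Nc3, Na3, Nd2, f5, h3.
Count: 21.

21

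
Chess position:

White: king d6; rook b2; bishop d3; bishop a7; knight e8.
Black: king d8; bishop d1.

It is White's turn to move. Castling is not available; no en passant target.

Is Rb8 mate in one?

After Rb8: black king on d8; in check: yes, from the white rook on b8.
King squares — c7: attacked by Kd6; d7: attacked by Kd6; e7: attacked by Kd6; c8: attacked by Rb8; e8: attacked by Rb8.
Black has no legal moves → checkmate.

yes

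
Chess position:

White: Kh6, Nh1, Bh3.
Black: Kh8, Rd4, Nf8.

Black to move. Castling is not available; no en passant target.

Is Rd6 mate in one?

After Rd6: white king on h6; in check: yes, from the black rook on d6.
White has 3 legal replies: Kh5, Kg5, Be6.
In check but a legal move exists → not checkmate.

no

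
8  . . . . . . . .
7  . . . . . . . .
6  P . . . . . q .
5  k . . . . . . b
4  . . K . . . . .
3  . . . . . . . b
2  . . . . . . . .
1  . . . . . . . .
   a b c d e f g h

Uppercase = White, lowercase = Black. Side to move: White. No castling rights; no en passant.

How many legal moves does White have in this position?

6

White to move; king on c4.
In check: no.
Legal moves: Kd5, Kc5, Kd4, Kc3, Kb3, a7.
Count: 6.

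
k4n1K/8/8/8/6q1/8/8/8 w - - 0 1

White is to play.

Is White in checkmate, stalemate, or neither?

stalemate

White to move; white king on h8.
In check: no.
King squares — g7: attacked by Qg4; h7: attacked by Nf8; g8: attacked by Qg4.
Legal moves for White: none.
Not in check and no legal moves → stalemate.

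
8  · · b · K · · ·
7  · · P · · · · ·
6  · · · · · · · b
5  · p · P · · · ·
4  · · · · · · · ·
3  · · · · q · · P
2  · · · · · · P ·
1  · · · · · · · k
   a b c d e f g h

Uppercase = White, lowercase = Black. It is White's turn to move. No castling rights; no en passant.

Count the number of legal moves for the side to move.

White to move; king on e8.
In check: yes, from the black queen on e3.
Legal moves: Kd8, Kf7.
Count: 2.

2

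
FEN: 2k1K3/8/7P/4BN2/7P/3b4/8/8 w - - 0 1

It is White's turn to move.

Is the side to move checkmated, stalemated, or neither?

neither

White to move; white king on e8.
In check: no.
Legal moves for White include: Kf8, Kf7, Ke7, Ng7, Ne7+, Nd6+, Nd4, Ng3, Ne3, Bh8, Bb8, Bg7, Bc7, Bf6, Bd6, Bf4, Bd4, Bg3, ... (list truncated; more exist).
White has legal moves and is not in check → neither.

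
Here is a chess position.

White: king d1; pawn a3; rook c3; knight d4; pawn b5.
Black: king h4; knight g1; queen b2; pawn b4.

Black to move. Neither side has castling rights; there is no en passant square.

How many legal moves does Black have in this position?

Black to move; king on h4.
In check: no.
Legal moves: Kh5, Kg5, Kg4, Qxc3, Qb3+, Qxa3, Qh2, Qg2, Qf2, Qe2+, Qd2+, Qc2+, Qa2, Qc1+, Qb1+, Qa1+, Nh3, Nf3, Ne2, bxc3, bxa3, b3.
Count: 22.

22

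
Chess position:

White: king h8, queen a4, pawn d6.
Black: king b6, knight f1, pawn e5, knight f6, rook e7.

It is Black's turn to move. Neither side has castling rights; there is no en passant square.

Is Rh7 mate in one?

After Rh7: white king on h8; in check: yes, from the black rook on h7.
King squares — g7: attacked by Rh7; h7: attacked by Nf6; g8: attacked by Nf6.
White has no legal moves → checkmate.

yes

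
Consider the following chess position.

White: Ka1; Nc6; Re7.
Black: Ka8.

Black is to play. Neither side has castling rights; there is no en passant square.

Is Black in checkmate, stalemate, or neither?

stalemate

Black to move; black king on a8.
In check: no.
King squares — a7: attacked by Nc6; b7: attacked by Re7; b8: attacked by Nc6.
Legal moves for Black: none.
Not in check and no legal moves → stalemate.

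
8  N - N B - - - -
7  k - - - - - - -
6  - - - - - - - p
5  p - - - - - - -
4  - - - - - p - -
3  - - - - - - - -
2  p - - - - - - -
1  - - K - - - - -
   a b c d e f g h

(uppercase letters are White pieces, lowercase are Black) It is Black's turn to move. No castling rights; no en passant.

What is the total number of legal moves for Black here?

Black to move; king on a7.
In check: yes, from the white knight on c8.
Legal moves: Kb8, Kxa8, Kb7, Ka6.
Count: 4.

4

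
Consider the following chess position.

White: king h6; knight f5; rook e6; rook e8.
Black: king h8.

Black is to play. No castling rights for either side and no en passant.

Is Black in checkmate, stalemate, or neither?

checkmate

Black to move; black king on h8.
In check: yes, from the white rook on e8.
King squares — g7: attacked by Nf5; h7: attacked by Kh6; g8: attacked by Re8.
Legal moves for Black: none.
In check with no legal moves → checkmate.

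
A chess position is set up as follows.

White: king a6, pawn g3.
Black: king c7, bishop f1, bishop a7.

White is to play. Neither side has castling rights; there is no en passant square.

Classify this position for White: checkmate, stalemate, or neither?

neither

White to move; white king on a6.
In check: yes, from the black bishop on f1.
Legal moves for White: Kxa7, Ka5.
White is in check but has 2 legal moves → neither.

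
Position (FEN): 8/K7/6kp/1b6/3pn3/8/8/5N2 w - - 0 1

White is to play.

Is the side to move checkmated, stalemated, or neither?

neither

White to move; white king on a7.
In check: no.
Legal moves for White: Kb8, Ka8, Kb7, Kb6, Ng3, Ne3, Nh2, Nd2.
White has 8 legal moves and is not in check → neither.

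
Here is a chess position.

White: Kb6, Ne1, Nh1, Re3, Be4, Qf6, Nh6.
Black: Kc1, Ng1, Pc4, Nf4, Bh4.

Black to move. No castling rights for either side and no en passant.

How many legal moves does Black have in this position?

Black to move; king on c1.
In check: no.
Legal moves: Bxf6, Bg5, Bg3, Bf2, Bxe1, Ng6, Ne6, Nh5, Nd5+, Nfh3, Nd3, Ng2, Nfe2, Ngh3, Nf3, Nge2, Kd2, Kd1, c3.
Count: 19.

19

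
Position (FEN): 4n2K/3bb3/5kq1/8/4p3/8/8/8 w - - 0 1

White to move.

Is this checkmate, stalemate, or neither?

stalemate

White to move; white king on h8.
In check: no.
King squares — g7: attacked by Kf6; h7: attacked by Qg6; g8: attacked by Qg6.
Legal moves for White: none.
Not in check and no legal moves → stalemate.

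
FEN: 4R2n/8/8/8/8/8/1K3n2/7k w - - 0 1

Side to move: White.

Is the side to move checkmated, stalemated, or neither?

White to move; white king on b2.
In check: no.
Legal moves for White include: Rxh8+, Rg8, Rf8, Rd8, Rc8, Rb8, Ra8, Re7, Re6, Re5, Re4, Re3, Re2, Re1+, Kc3, Kb3, Ka3, Kc2, ... (list truncated; more exist).
White has legal moves and is not in check → neither.

neither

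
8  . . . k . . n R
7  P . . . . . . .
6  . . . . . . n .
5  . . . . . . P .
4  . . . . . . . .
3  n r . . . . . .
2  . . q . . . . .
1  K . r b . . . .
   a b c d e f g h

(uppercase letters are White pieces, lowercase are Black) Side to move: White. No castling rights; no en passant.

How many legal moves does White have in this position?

0

White to move; king on a1.
In check: yes, from the black rook on c1.
Legal moves: none.
Count: 0.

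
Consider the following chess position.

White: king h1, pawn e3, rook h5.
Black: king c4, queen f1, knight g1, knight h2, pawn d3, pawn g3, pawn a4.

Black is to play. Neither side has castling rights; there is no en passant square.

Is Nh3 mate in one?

After Nh3: white king on h1; in check: yes, from the black queen on f1.
King squares — g1: attacked by Qf1; g2: attacked by Qf1; h2: attacked by Pg3.
White has no legal moves → checkmate.

yes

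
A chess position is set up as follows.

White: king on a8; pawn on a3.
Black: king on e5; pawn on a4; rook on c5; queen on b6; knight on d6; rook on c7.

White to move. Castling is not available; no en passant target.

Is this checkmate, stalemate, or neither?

stalemate

White to move; white king on a8.
In check: no.
King squares — a7: attacked by Qb6; b7: attacked by Qb6; b8: attacked by Qb6.
Legal moves for White: none.
Not in check and no legal moves → stalemate.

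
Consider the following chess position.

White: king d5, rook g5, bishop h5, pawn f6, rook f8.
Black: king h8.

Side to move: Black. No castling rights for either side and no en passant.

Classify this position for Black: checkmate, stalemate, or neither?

Black to move; black king on h8.
In check: yes, from the white rook on f8.
King squares — g7: attacked by Rg5; h7: available; g8: attacked by Rg5.
Legal moves for Black: Kh7.
Black is in check but has 1 legal move → neither.

neither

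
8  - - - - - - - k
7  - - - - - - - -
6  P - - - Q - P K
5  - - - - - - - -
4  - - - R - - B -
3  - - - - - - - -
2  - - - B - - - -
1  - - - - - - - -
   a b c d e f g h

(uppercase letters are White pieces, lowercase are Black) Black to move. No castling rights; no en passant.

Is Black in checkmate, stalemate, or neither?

stalemate

Black to move; black king on h8.
In check: no.
King squares — g7: attacked by Kh6; h7: attacked by Pg6; g8: attacked by Qe6.
Legal moves for Black: none.
Not in check and no legal moves → stalemate.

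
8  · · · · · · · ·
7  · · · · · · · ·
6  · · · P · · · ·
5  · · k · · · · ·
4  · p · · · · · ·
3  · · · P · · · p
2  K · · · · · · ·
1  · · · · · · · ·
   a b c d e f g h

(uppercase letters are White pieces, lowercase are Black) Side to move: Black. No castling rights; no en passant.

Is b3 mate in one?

no

After b3: white king on a2; in check: yes, from the black pawn on b3.
White has 5 legal replies: Kxb3, Ka3, Kb2, Kb1, Ka1.
In check but a legal move exists → not checkmate.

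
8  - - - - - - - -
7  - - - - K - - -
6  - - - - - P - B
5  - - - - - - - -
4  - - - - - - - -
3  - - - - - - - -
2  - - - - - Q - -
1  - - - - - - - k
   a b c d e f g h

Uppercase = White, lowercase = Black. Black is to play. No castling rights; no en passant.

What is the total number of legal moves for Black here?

0

Black to move; king on h1.
In check: no.
Legal moves: none.
Count: 0.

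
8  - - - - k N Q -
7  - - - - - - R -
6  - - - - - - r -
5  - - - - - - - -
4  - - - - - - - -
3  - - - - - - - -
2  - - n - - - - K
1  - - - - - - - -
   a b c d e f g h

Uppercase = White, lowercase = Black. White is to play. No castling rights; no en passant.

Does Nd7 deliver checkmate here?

After Nd7: black king on e8; in check: yes, from the white queen on g8.
King squares — d7: attacked by Rg7; e7: attacked by Rg7; f7: attacked by Rg7; d8: attacked by Qg8; f8: attacked by Nd7.
Black has no legal moves → checkmate.

yes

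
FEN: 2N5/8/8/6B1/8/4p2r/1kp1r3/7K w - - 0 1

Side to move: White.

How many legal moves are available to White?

White to move; king on h1.
In check: yes, from the black rook on h3.
Legal moves: Kg1.
Count: 1.

1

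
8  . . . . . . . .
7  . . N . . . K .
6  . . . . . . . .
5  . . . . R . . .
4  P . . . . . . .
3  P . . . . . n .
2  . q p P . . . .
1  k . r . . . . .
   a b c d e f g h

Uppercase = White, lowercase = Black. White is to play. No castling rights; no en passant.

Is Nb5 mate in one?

no

After Nb5: black king on a1; in check: no.
Black is not in check, so this cannot be checkmate.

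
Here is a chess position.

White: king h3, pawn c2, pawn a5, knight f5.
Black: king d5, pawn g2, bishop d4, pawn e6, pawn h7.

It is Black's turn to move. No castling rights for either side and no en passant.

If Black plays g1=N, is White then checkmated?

no

After g1=N: white king on h3; in check: yes, from the black knight on g1.
White has 5 legal replies: Kh4, Kg4, Kg3, Kh2, Kg2.
In check but a legal move exists → not checkmate.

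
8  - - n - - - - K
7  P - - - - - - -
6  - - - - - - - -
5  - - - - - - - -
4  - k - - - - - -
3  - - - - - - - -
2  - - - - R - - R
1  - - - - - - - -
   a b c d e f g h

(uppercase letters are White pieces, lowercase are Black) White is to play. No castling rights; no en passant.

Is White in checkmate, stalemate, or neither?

White to move; white king on h8.
In check: no.
Legal moves for White include: Kg8, Kh7, Kg7, Rh7, Rh6, Rh5, Rh4+, Rh3, Rhg2, Rhf2, Rh1, Re8, Re7, Re6, Re5, Re4+, Re3, Reg2, ... (list truncated; more exist).
White has legal moves and is not in check → neither.

neither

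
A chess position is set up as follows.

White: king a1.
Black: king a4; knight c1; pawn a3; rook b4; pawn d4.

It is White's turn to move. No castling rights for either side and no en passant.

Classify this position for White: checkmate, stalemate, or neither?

White to move; white king on a1.
In check: no.
King squares — b1: attacked by Rb4; a2: attacked by Nc1; b2: attacked by Pa3.
Legal moves for White: none.
Not in check and no legal moves → stalemate.

stalemate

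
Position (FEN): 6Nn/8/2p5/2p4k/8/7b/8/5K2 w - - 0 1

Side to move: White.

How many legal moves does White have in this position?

White to move; king on f1.
In check: yes, from the black bishop on h3.
Legal moves: Kf2, Ke2, Kg1, Ke1.
Count: 4.

4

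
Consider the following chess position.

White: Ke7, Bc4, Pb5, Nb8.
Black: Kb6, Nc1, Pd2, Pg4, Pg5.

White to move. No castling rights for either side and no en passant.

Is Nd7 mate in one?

no

After Nd7: black king on b6; in check: yes, from the white knight on d7.
Black has 4 legal replies: Kc7, Kb7, Ka7, Ka5.
In check but a legal move exists → not checkmate.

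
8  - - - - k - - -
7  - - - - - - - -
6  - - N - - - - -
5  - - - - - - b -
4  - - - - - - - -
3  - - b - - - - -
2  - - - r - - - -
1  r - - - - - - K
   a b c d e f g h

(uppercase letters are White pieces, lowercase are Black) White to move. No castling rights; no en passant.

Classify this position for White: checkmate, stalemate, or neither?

checkmate

White to move; white king on h1.
In check: yes, from the black rook on a1.
King squares — g1: attacked by Ra1; g2: attacked by Rd2; h2: attacked by Rd2.
Legal moves for White: none.
In check with no legal moves → checkmate.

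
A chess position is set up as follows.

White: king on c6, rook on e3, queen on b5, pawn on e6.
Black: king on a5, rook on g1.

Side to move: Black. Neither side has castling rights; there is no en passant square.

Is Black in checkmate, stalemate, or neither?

checkmate

Black to move; black king on a5.
In check: yes, from the white queen on b5.
King squares — a4: attacked by Qb5; b4: attacked by Qb5; b5: attacked by Kc6; a6: attacked by Qb5; b6: attacked by Qb5.
Legal moves for Black: none.
In check with no legal moves → checkmate.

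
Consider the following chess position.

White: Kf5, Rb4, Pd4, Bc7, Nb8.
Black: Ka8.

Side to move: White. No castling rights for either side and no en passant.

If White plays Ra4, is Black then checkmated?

no

After Ra4: black king on a8; in check: yes, from the white rook on a4.
Black has 1 legal reply: Kb7.
In check but a legal move exists → not checkmate.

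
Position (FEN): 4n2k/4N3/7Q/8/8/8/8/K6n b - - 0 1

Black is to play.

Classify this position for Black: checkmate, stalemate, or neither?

checkmate

Black to move; black king on h8.
In check: yes, from the white queen on h6.
King squares — g7: attacked by Qh6; h7: attacked by Qh6; g8: attacked by Ne7.
Legal moves for Black: none.
In check with no legal moves → checkmate.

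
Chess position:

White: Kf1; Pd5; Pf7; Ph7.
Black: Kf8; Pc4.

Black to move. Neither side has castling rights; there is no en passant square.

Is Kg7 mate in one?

After Kg7: white king on f1; in check: no.
White is not in check, so this cannot be checkmate.

no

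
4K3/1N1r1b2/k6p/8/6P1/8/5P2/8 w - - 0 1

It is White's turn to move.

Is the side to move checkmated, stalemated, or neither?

White to move; white king on e8.
In check: yes, from the black bishop on f7.
King squares — d7: available; e7: attacked by Rd7; f7: attacked by Rd7; d8: attacked by Rd7; f8: available.
Legal moves for White: Kf8, Kxd7.
White is in check but has 2 legal moves → neither.

neither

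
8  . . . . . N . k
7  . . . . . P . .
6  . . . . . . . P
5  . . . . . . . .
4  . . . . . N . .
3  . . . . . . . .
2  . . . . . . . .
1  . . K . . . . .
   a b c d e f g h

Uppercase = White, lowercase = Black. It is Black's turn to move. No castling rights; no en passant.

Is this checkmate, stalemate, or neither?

Black to move; black king on h8.
In check: no.
King squares — g7: attacked by Ph6; h7: attacked by Nf8; g8: attacked by Pf7.
Legal moves for Black: none.
Not in check and no legal moves → stalemate.

stalemate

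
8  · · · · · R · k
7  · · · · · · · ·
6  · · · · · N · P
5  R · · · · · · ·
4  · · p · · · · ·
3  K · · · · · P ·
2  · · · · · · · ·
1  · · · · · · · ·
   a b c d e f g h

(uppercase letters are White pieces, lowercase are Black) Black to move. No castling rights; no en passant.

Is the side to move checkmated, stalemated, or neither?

checkmate

Black to move; black king on h8.
In check: yes, from the white rook on f8.
King squares — g7: attacked by Ph6; h7: attacked by Nf6; g8: attacked by Nf6.
Legal moves for Black: none.
In check with no legal moves → checkmate.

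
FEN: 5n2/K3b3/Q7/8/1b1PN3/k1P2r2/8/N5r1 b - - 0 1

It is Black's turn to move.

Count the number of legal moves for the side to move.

Black to move; king on a3.
In check: yes, from the white queen on a6.
Legal moves: Kb2, Ba5.
Count: 2.

2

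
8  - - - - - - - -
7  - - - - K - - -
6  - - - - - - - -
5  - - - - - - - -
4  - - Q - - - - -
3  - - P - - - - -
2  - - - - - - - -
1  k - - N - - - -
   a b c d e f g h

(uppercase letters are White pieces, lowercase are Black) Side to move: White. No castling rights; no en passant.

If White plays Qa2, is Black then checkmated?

After Qa2: black king on a1; in check: yes, from the white queen on a2.
Black has 1 legal reply: Kxa2.
In check but a legal move exists → not checkmate.

no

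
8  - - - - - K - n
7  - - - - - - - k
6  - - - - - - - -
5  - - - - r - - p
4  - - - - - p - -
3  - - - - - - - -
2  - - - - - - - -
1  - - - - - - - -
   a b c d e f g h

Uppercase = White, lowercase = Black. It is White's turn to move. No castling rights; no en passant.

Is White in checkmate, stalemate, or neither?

stalemate

White to move; white king on f8.
In check: no.
King squares — e7: attacked by Re5; f7: attacked by Nh8; g7: attacked by Kh7; e8: attacked by Re5; g8: attacked by Kh7.
Legal moves for White: none.
Not in check and no legal moves → stalemate.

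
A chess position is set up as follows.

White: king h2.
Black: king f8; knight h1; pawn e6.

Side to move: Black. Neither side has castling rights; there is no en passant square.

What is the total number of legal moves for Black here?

8

Black to move; king on f8.
In check: no.
Legal moves: Kg8, Ke8, Kg7, Kf7, Ke7, Ng3, Nf2, e5.
Count: 8.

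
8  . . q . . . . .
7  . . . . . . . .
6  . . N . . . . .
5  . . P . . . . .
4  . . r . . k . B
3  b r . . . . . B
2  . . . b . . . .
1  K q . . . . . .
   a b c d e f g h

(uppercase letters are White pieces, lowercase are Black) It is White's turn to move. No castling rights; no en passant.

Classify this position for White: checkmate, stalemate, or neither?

checkmate

White to move; white king on a1.
In check: yes, from the black queen on b1.
King squares — b1: attacked by Rb3; a2: attacked by Qb1; b2: attacked by Qb1.
Legal moves for White: none.
In check with no legal moves → checkmate.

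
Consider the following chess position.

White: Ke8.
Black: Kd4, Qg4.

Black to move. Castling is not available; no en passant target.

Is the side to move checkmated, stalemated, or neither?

Black to move; black king on d4.
In check: no.
Legal moves for Black include: Qg8+, Qc8+, Qg7, Qd7+, Qg6+, Qe6+, Qh5+, Qg5, Qf5, Qh4, Qf4, Qe4+, Qh3, Qg3, Qf3, Qg2, Qe2+, Qg1, ... (list truncated; more exist).
Black has legal moves and is not in check → neither.

neither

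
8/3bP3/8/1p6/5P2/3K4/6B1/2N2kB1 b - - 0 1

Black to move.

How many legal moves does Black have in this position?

Black to move; king on f1.
In check: yes, from the white bishop on g2.
Legal moves: Kxg2, Kxg1, Ke1.
Count: 3.

3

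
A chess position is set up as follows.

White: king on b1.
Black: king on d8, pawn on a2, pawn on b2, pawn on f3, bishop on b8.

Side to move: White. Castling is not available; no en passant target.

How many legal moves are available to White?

3

White to move; king on b1.
In check: yes, from the black pawn on a2.
Legal moves: Kc2, Kxb2, Kxa2.
Count: 3.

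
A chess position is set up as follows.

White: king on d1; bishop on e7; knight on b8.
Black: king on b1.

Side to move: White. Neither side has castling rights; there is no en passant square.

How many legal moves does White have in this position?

15

White to move; king on d1.
In check: no.
Legal moves: Nd7, Nc6, Na6, Bf8, Bd8, Bf6, Bd6, Bg5, Bc5, Bh4, Bb4, Ba3, Ke2, Kd2, Ke1.
Count: 15.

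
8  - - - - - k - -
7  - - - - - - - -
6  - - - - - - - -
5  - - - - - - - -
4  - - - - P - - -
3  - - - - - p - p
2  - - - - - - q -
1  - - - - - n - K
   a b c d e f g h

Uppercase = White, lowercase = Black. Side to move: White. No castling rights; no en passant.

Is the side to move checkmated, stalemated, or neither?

White to move; white king on h1.
In check: yes, from the black queen on g2.
King squares — g1: attacked by Qg2; g2: attacked by Pf3; h2: attacked by Nf1.
Legal moves for White: none.
In check with no legal moves → checkmate.

checkmate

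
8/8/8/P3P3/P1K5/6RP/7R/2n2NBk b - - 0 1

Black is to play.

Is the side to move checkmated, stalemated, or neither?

Black to move; black king on h1.
In check: yes, from the white rook on h2.
King squares — g1: attacked by Rg3; g2: attacked by Rh2; h2: attacked by Nf1.
Legal moves for Black: none.
In check with no legal moves → checkmate.

checkmate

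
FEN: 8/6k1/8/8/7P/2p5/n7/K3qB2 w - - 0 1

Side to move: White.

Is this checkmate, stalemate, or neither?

neither

White to move; white king on a1.
In check: yes, from the black queen on e1.
Legal moves for White: Kxa2.
White is in check but has 1 legal move → neither.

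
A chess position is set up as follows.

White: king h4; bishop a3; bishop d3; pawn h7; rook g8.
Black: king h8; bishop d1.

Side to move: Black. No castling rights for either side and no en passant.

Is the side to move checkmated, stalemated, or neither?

Black to move; black king on h8.
In check: yes, from the white rook on g8.
King squares — g7: attacked by Rg8; h7: attacked by Bd3; g8: attacked by Ph7.
Legal moves for Black: none.
In check with no legal moves → checkmate.

checkmate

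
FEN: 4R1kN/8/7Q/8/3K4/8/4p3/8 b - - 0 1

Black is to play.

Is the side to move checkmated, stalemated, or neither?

checkmate

Black to move; black king on g8.
In check: yes, from the white rook on e8.
King squares — f7: attacked by Nh8; g7: attacked by Qh6; h7: attacked by Qh6; f8: attacked by Qh6; h8: attacked by Qh6.
Legal moves for Black: none.
In check with no legal moves → checkmate.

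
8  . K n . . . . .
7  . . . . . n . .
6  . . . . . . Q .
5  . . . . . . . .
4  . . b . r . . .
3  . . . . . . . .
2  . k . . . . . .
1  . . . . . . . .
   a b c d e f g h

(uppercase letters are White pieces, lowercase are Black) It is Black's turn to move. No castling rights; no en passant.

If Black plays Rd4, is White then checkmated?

After Rd4: white king on b8; in check: no.
White is not in check, so this cannot be checkmate.

no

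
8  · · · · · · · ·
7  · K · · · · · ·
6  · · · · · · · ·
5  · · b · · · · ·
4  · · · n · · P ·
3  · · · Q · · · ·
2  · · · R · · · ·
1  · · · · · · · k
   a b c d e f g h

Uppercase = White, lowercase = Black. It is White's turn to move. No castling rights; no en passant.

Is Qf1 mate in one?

After Qf1: black king on h1; in check: yes, from the white queen on f1.
King squares — g1: attacked by Qf1; g2: attacked by Qf1; h2: attacked by Rd2.
Black has no legal moves → checkmate.

yes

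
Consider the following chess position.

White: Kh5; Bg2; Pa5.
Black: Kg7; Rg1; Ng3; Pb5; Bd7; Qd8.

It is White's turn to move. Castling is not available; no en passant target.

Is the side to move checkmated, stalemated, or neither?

checkmate

White to move; white king on h5.
In check: yes, from the black knight on g3.
King squares — g4: attacked by Bd7; h4: attacked by Qd8; g5: attacked by Qd8; g6: attacked by Kg7; h6: attacked by Kg7.
Legal moves for White: none.
In check with no legal moves → checkmate.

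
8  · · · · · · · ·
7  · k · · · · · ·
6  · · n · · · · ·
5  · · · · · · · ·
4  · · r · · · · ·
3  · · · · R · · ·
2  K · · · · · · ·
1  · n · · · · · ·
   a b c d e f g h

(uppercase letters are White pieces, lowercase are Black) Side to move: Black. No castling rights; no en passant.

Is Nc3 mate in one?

no

After Nc3: white king on a2; in check: yes, from the black knight on c3.
White has 5 legal replies: Kb3, Ka3, Kb2, Ka1, Rxc3.
In check but a legal move exists → not checkmate.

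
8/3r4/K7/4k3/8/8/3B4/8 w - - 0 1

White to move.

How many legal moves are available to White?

White to move; king on a6.
In check: no.
Legal moves: Kb6, Kb5, Ka5, Bh6, Bg5, Ba5, Bf4+, Bb4, Be3, Bc3+, Be1, Bc1.
Count: 12.

12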